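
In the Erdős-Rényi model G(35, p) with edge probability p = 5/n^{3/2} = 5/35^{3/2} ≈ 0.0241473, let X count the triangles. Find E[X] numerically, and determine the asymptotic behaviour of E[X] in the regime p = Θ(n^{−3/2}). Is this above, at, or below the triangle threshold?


Number of potential triangles: C(35, 3) = 6545.
Each occurs with probability p³ ≈ (0.0241473)³ ≈ 1.40800376e-05.
By linearity: E[X] = C(35, 3)·p³ ≈ 6545 · 1.40800376e-05 ≈ 0.092154.
Since α = 3/2 > 1, p = c/n^{3/2} = o(1/n) is below the triangle threshold p ~ 1/n. Asymptotically E[X] ~ (c³/6)·n^{3(1−α)} = (5³/6)·n^{-1.5} → 0, so by Markov's inequality G has no triangles w.h.p.

E[X] ≈ 0.092154; in regime p = Θ(1/n^{3/2}) E[X] tends to 0 (below the triangle threshold p ~ 1/n).


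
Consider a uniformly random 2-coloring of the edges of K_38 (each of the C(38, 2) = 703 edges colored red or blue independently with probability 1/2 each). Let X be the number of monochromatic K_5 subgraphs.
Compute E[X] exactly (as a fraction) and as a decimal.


Let X = Σ_S X_S over the C(38, 5) = 501942 subsets S of size 5, where X_S = 1 if the K_5 on S is monochromatic.
For a fixed S, the K_5 on S has C(5, 2) = 10 edges. P[all 10 edges red] = (1/2)^10, and likewise for blue, so P[monochromatic] = 2·(1/2)^10 = 2^{1 − 10} = 1/512.
By linearity: E[X] = C(38, 5) · 2^{1 − 10} = 501942 · 1/512 = 250971/256.
Numerically: E[X] ≈ 980.35547.

E[X] = C(38,5)·2^(1−C(5,2)) = 250971/256 ≈ 980.35547.


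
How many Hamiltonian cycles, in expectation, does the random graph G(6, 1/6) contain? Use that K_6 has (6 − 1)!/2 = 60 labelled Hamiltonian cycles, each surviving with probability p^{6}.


K_6 has (6 − 1)!/2 = 60 labelled Hamiltonian cycles.
For each such Hamiltonian cycle H, let X_H = 1 if all 6 edges of H are present in G. Then P[X_H = 1] = p^{6} = (1/6)^{6} = 1/46656.
By linearity of expectation: E[X] = Σ_H E[X_H] = 60 · p^{6} = 60 · 1/46656 = 5/3888.
Numerically: E[X] ≈ 0.00128601.

E[X] = 60 · (1/6)^{6} = 5/3888 ≈ 0.00128601.


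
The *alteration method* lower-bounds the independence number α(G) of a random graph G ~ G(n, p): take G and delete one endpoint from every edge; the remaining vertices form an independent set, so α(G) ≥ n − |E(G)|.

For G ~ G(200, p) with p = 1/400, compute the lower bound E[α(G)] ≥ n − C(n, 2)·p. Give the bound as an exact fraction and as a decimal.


E[|E(G)|] = C(200, 2)·p = 19900 · (1/400) = 199/4.
E[α(G)] ≥ n − E[|E(G)|] = 200 − 199/4 = 601/4.
Numerically: ≈ 150.250.
(This is only a lower bound; the true E[α(G)] may be larger.)

E[α(G)] ≥ 601/4 ≈ 150.250.


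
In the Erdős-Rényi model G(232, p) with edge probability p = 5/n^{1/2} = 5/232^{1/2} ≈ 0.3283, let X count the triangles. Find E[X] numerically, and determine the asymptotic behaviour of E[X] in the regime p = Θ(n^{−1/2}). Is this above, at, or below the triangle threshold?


Number of potential triangles: C(232, 3) = 2054360.
Each occurs with probability p³ ≈ (0.3283)³ ≈ 3.537350e-02.
By linearity: E[X] = C(232, 3)·p³ ≈ 2054360 · 3.537350e-02 ≈ 72669.9039.
Since α = 1/2 < 1, p = c/n^{1/2} ≫ 1/n is above the triangle threshold p ~ 1/n. Asymptotically E[X] ~ (c³/6)·n^{3(1−α)} = (5³/6)·n^{1.5} → ∞; triangles are abundant w.h.p.

E[X] ≈ 72669.9039; in regime p = Θ(1/n^{1/2}) E[X] diverges (above the triangle threshold p ~ 1/n).


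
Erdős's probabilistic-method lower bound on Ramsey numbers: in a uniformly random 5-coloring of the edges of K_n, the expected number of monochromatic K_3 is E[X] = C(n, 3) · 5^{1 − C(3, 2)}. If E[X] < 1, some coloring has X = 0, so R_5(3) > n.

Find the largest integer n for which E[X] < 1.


We need C(n, 3) · 5^{1 − 3} < 1, i.e. C(n, 3) < 5^{3 − 1} = 25.
Check values of n near the boundary:
  n = 3: C(3, 3) = 1; 1 < 25? YES
  n = 4: C(4, 3) = 4; 4 < 25? YES
  n = 5: C(5, 3) = 10; 10 < 25? YES
  n = 6: C(6, 3) = 20; 20 < 25? YES
  n = 7: C(7, 3) = 35; 35 < 25? NO
The largest n with C(n, 3) < 25 is n = 6 (where E[X] = 4/5 ≈ 0.800000). Hence R_5(3) > 6, i.e. R_5(3) ≥ 7.

Largest n = 6; hence R_5(3) > 6.


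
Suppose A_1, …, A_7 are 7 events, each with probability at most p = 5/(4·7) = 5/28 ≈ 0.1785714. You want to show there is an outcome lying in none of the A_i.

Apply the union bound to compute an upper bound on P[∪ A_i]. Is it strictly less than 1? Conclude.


Union bound: P[∪_{i=1}^{7} A_i] ≤ Σ_i P[A_i] ≤ 7·p = 7·(5/28) = 5/4.
Numerically: 5/4 ≈ 1.2500000.
Is 5/4 < 1? NO.
Since the bound 5/4 is ≥ 1, the union bound is uninformative here; it does NOT by itself certify existence.

7·p = 5/4 ≈ 1.2500000; existence NOT certified by the union bound.


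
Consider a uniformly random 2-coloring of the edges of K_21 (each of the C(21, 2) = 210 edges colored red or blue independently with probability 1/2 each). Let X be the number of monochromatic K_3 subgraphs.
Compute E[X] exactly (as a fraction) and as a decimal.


Let X = Σ_S X_S over the C(21, 3) = 1330 subsets S of size 3, where X_S = 1 if the K_3 on S is monochromatic.
For a fixed S, the K_3 on S has C(3, 2) = 3 edges. P[all 3 edges red] = (1/2)^3, and likewise for blue, so P[monochromatic] = 2·(1/2)^3 = 2^{1 − 3} = 1/4.
By linearity of expectation: E[X] = C(21, 3) · 2^{1 − 3} = 1330 · 1/4 = 665/2.
Numerically: E[X] ≈ 332.500000.

E[X] = C(21,3)·2^(1−C(3,2)) = 665/2 ≈ 332.500000.


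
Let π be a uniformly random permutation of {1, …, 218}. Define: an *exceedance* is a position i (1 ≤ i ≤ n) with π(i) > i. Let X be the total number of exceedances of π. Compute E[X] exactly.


Write X = Σ_{i=1}^{218} X_i, where X_i = 1_{π(i) > i}.
For each fixed i, π(i) is uniform over {1, …, 218} (marginal of a uniform permutation), so P[π(i) > i] = (n − i)/n. Summing: Σ_{i=1}^{218} (n − i)/n = (0 + 1 + … + 217)/218 = 218(218 − 1)/(2·218) = (218 − 1)/2.
Hence E[X] = Σ_{i=1}^{218} (218 − i)/218 = 217/2 ≈ 108.500.

E[X] = 217/2 = 108.500.


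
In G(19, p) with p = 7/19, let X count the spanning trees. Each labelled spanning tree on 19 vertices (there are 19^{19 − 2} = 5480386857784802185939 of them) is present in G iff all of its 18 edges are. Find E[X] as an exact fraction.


K_19 has 19^{19 − 2} = 5480386857784802185939 labelled spanning trees.
For each such spanning tree H, let X_H = 1 if all 18 edges of H are present in G. Then P[X_H = 1] = p^{18} = (7/19)^{18} = 1628413597910449/104127350297911241532841.
By linearity of expectation: E[X] = Σ_H E[X_H] = 5480386857784802185939 · p^{18} = 5480386857784802185939 · 1628413597910449/104127350297911241532841 = 1628413597910449/19.
Numerically: E[X] ≈ 8.5706e+13.

E[X] = 5480386857784802185939 · (7/19)^{18} = 1628413597910449/19 ≈ 8.5706e+13.


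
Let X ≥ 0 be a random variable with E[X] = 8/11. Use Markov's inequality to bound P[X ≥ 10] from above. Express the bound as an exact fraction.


μ = E[X] = 8/11, a = 10.
Markov: P[X ≥ 10] ≤ μ/a = (8/11)/10 = 4/55.
Numerically: ≈ 0.072727.
(Since a = 10 > μ = 0.727273, the bound 4/55 is < 1 and informative.)

P[X ≥ 10] ≤ 4/55 ≈ 0.072727.


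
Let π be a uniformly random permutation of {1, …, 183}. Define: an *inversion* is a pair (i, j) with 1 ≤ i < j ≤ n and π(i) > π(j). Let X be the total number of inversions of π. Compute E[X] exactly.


Write X = Σ X_I over the C(183, 2) = 16653 pairs i < j, with X_I the indicator of one inversion.
There are 16653 indicators.
For each fixed pair i < j, the values π(i) and π(j) are two distinct elements of {1, …, 183} in uniformly random order; by symmetry P[π(i) > π(j)] = 1/2.
By linearity: E[X] = 16653 · (1/2) = C(183, 2) · (1/2) = 16653/2 = 16653/2 ≈ 8326.500000.

E[X] = 16653/2 = 8326.500000.


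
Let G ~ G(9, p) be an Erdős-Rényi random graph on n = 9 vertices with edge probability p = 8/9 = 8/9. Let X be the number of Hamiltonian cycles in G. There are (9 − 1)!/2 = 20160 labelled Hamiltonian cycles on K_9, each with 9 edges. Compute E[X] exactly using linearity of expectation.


K_9 has (9 − 1)!/2 = 20160 labelled Hamiltonian cycles.
For each such Hamiltonian cycle H, let X_H = 1 if all 9 edges of H are present in G. Then P[X_H = 1] = p^{9} = (8/9)^{9} = 134217728/387420489.
Summing the indicators: E[X] = Σ_H E[X_H] = 20160 · p^{9} = 20160 · 134217728/387420489 = 300647710720/43046721.
Numerically: E[X] ≈ 6.98e+03.

E[X] = 20160 · (8/9)^{9} = 300647710720/43046721 ≈ 6.98e+03.


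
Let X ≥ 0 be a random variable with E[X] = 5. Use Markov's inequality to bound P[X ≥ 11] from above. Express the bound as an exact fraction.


μ = E[X] = 5, a = 11.
Markov: P[X ≥ 11] ≤ μ/a = (5)/11 = 5/11.
Numerically: ≈ 0.4545.
(Since a = 11 > μ = 5.0000, the bound 5/11 is < 1 and informative.)

P[X ≥ 11] ≤ 5/11 ≈ 0.4545.


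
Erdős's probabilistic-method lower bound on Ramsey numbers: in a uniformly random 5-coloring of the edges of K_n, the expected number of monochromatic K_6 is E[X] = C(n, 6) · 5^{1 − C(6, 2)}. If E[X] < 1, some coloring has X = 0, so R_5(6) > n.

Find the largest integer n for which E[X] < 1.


We need C(n, 6) · 5^{1 − 15} < 1, i.e. C(n, 6) < 5^{15 − 1} = 6103515625.
Check values of n near the boundary:
  n = 127: C(127, 6) = 5169379425; 5169379425 < 6103515625? YES
  n = 128: C(128, 6) = 5423611200; 5423611200 < 6103515625? YES
  n = 129: C(129, 6) = 5688177600; 5688177600 < 6103515625? YES
  n = 130: C(130, 6) = 5963412000; 5963412000 < 6103515625? YES
  n = 131: C(131, 6) = 6249655776; 6249655776 < 6103515625? NO
The largest n with C(n, 6) < 6103515625 is n = 130 (where E[X] = 47707296/48828125 ≈ 0.9770). Hence R_5(6) > 130, i.e. R_5(6) ≥ 131.

Largest n = 130; hence R_5(6) > 130.


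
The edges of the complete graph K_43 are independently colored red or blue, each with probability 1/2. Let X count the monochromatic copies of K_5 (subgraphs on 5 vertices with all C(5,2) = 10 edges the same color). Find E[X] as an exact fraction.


Let X = Σ_S X_S over the C(43, 5) = 962598 subsets S of size 5, where X_S = 1 if the K_5 on S is monochromatic.
For a fixed S, the K_5 on S has C(5, 2) = 10 edges. P[all 10 edges red] = (1/2)^10, and likewise for blue, so P[monochromatic] = 2·(1/2)^10 = 2^{1 − 10} = 1/512.
By linearity of expectation: E[X] = C(43, 5) · 2^{1 − 10} = 962598 · 1/512 = 481299/256.
Numerically: E[X] ≈ 1880.074219.

E[X] = C(43,5)·2^(1−C(5,2)) = 481299/256 ≈ 1880.074219.


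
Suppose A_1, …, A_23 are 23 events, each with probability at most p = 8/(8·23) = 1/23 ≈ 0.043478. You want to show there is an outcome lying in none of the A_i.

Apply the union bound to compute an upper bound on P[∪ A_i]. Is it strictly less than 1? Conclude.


Union bound: P[∪_{i=1}^{23} A_i] ≤ Σ_i P[A_i] ≤ 23·p = 23·(1/23) = 1.
Numerically: 1 ≈ 1.000000.
Is 1 < 1? NO.
Since the bound 1 is ≥ 1, the union bound is uninformative here; it does NOT by itself certify existence.

23·p = 1 ≈ 1.000000; existence NOT certified by the union bound.


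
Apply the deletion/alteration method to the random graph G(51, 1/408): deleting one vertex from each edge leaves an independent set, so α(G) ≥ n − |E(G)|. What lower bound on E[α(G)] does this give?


E[|E(G)|] = C(51, 2)·p = 1275 · (1/408) = 25/8.
E[α(G)] ≥ n − E[|E(G)|] = 51 − 25/8 = 383/8.
Numerically: ≈ 47.875000.
(This is only a lower bound; the true E[α(G)] may be larger.)

E[α(G)] ≥ 383/8 ≈ 47.875000.


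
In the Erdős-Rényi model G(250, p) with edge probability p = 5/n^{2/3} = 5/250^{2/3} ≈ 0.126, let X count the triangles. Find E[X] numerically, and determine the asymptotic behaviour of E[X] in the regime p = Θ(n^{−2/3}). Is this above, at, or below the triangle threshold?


Number of potential triangles: C(250, 3) = 2573000.
Each occurs with probability p³ ≈ (0.126)³ ≈ 2.00000e-03.
By linearity: E[X] = C(250, 3)·p³ ≈ 2573000 · 2.00000e-03 ≈ 5146.000.
Since α = 2/3 < 1, p = c/n^{2/3} ≫ 1/n is above the triangle threshold p ~ 1/n. Asymptotically E[X] ~ (c³/6)·n^{3(1−α)} = (5³/6)·n^{1} → ∞; triangles are abundant w.h.p.

E[X] ≈ 5146.000; in regime p = Θ(1/n^{2/3}) E[X] diverges (above the triangle threshold p ~ 1/n).


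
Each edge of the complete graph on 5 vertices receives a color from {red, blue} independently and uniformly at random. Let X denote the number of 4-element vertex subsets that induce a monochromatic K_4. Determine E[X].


Let X = Σ_S X_S over the C(5, 4) = 5 subsets S of size 4, where X_S = 1 if the K_4 on S is monochromatic.
For a fixed S, the K_4 on S has C(4, 2) = 6 edges. P[all 6 edges red] = (1/2)^6, and likewise for blue, so P[monochromatic] = 2·(1/2)^6 = 2^{1 − 6} = 1/32.
By linearity of expectation: E[X] = C(5, 4) · 2^{1 − 6} = 5 · 1/32 = 5/32.
Numerically: E[X] ≈ 0.15625.

E[X] = C(5,4)·2^(1−C(4,2)) = 5/32 ≈ 0.15625.


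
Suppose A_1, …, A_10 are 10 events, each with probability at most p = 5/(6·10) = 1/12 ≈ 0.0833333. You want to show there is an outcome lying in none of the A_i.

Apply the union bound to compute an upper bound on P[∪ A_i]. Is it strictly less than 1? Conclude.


Union bound: P[∪_{i=1}^{10} A_i] ≤ Σ_i P[A_i] ≤ 10·p = 10·(1/12) = 5/6.
Numerically: 5/6 ≈ 0.8333333.
Is 5/6 < 1? YES.
Since P[∪ A_i] ≤ 5/6 < 1, the complement has P[∩ A_i^c] ≥ 1 − 5/6 = 1/6 > 0, so some outcome avoids every A_i.

10·p = 5/6 ≈ 0.8333333; existence CERTIFIED by the union bound.


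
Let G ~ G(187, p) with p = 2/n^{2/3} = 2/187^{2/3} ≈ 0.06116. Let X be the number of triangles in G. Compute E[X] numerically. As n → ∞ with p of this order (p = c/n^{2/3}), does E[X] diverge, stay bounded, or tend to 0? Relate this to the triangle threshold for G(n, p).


Number of potential triangles: C(187, 3) = 1072445.
Each occurs with probability p³ ≈ (0.06116)³ ≈ 2.2877406e-04.
By linearity: E[X] = C(187, 3)·p³ ≈ 1072445 · 2.2877406e-04 ≈ 245.34759.
Since α = 2/3 < 1, p = c/n^{2/3} ≫ 1/n is above the triangle threshold p ~ 1/n. Asymptotically E[X] ~ (c³/6)·n^{3(1−α)} = (2³/6)·n^{1} → ∞; triangles are abundant w.h.p.

E[X] ≈ 245.34759; in regime p = Θ(1/n^{2/3}) E[X] diverges (above the triangle threshold p ~ 1/n).


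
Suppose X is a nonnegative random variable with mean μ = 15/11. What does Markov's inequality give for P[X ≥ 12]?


μ = E[X] = 15/11, a = 12.
Markov: P[X ≥ 12] ≤ μ/a = (15/11)/12 = 5/44.
Numerically: ≈ 0.114.
(Since a = 12 > μ = 1.364, the bound 5/44 is < 1 and informative.)

P[X ≥ 12] ≤ 5/44 ≈ 0.114.


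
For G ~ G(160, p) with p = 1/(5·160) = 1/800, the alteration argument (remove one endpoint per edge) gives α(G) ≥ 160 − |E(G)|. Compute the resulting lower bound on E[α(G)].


E[|E(G)|] = C(160, 2)·p = 12720 · (1/800) = 159/10.
E[α(G)] ≥ n − E[|E(G)|] = 160 − 159/10 = 1441/10.
Numerically: ≈ 144.100.
(This is only a lower bound; the true E[α(G)] may be larger.)

E[α(G)] ≥ 1441/10 ≈ 144.100.


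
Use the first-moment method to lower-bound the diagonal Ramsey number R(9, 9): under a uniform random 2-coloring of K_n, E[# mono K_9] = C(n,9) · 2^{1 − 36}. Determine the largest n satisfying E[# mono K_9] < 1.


We need C(n, 9) · 2^{1 − 36} < 1, i.e. C(n, 9) < 2^{36 − 1} = 34359738368.
Check values of n near the boundary:
  n = 63: C(63, 9) = 23667689815; 23667689815 < 34359738368? YES
  n = 64: C(64, 9) = 27540584512; 27540584512 < 34359738368? YES
  n = 65: C(65, 9) = 31966749880; 31966749880 < 34359738368? YES
  n = 66: C(66, 9) = 37014131440; 37014131440 < 34359738368? NO
The largest n with C(n, 9) < 34359738368 is n = 65 (where E[X] = 3995843735/4294967296 ≈ 0.9303549). Hence R(9, 9) > 65, i.e. R(9, 9) ≥ 66.

Largest n = 65; hence R(9, 9) > 65.


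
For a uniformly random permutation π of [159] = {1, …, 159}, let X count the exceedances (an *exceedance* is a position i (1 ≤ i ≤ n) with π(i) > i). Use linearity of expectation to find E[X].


Write X = Σ_{i=1}^{159} X_i, where X_i = 1_{π(i) > i}.
For each fixed i, π(i) is uniform over {1, …, 159} (marginal of a uniform permutation), so P[π(i) > i] = (n − i)/n. Summing: Σ_{i=1}^{159} (n − i)/n = (0 + 1 + … + 158)/159 = 159(159 − 1)/(2·159) = (159 − 1)/2.
Hence E[X] = Σ_{i=1}^{159} (159 − i)/159 = 79 ≈ 79.0000.

E[X] = 79 = 79.0000.


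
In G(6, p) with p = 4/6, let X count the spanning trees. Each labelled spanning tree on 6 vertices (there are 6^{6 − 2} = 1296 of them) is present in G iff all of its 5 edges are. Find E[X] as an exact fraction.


K_6 has 6^{6 − 2} = 1296 labelled spanning trees.
For each such spanning tree H, let X_H = 1 if all 5 edges of H are present in G. Then P[X_H = 1] = p^{5} = (2/3)^{5} = 32/243.
Summing the indicators: E[X] = Σ_H E[X_H] = 1296 · p^{5} = 1296 · 32/243 = 512/3.
Numerically: E[X] ≈ 170.667.

E[X] = 1296 · (2/3)^{5} = 512/3 ≈ 170.667.


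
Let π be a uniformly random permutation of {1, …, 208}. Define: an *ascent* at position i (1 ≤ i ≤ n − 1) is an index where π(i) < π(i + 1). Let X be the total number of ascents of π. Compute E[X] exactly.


Write X = Σ X_I over i = 1, …, 207, with X_I the indicator of one ascent.
There are 207 indicators.
For each fixed i, the pair (π(i), π(i+1)) is a uniformly random ordered pair of distinct values from {1, …, 208}; by symmetry P[π(i) < π(i+1)] = 1/2.
By linearity: E[X] = 207 · (1/2) = (208 − 1) · (1/2) = 207/2 ≈ 103.5000.

E[X] = 207/2 = 103.5000.


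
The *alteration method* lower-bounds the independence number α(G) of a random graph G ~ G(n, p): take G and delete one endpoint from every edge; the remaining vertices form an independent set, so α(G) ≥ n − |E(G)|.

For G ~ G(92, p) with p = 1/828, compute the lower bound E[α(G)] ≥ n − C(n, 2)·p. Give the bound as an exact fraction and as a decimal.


E[|E(G)|] = C(92, 2)·p = 4186 · (1/828) = 91/18.
E[α(G)] ≥ n − E[|E(G)|] = 92 − 91/18 = 1565/18.
Numerically: ≈ 86.944.
(This is only a lower bound; the true E[α(G)] may be larger.)

E[α(G)] ≥ 1565/18 ≈ 86.944.


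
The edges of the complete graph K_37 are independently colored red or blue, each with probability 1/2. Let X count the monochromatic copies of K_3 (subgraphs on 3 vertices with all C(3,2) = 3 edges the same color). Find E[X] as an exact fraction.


Let X = Σ_S X_S over the C(37, 3) = 7770 subsets S of size 3, where X_S = 1 if the K_3 on S is monochromatic.
For a fixed S, the K_3 on S has C(3, 2) = 3 edges. P[all 3 edges red] = (1/2)^3, and likewise for blue, so P[monochromatic] = 2·(1/2)^3 = 2^{1 − 3} = 1/4.
Summing: E[X] = C(37, 3) · 2^{1 − 3} = 7770 · 1/4 = 3885/2.
Numerically: E[X] ≈ 1942.50000.

E[X] = C(37,3)·2^(1−C(3,2)) = 3885/2 ≈ 1942.50000.


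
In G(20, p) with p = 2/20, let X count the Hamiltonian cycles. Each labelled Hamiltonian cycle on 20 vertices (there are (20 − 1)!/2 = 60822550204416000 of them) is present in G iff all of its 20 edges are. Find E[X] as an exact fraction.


K_20 has (20 − 1)!/2 = 60822550204416000 labelled Hamiltonian cycles.
For each such Hamiltonian cycle H, let X_H = 1 if all 20 edges of H are present in G. Then P[X_H = 1] = p^{20} = (1/10)^{20} = 1/100000000000000000000.
Summing the indicators: E[X] = Σ_H E[X_H] = 60822550204416000 · p^{20} = 60822550204416000 · 1/100000000000000000000 = 14849255421/24414062500000.
Numerically: E[X] ≈ 0.000608226.

E[X] = 60822550204416000 · (1/10)^{20} = 14849255421/24414062500000 ≈ 0.000608226.


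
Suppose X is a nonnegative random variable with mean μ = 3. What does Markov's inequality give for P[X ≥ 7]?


μ = E[X] = 3, a = 7.
Markov: P[X ≥ 7] ≤ μ/a = (3)/7 = 3/7.
Numerically: ≈ 0.429.
(Since a = 7 > μ = 3.000, the bound 3/7 is < 1 and informative.)

P[X ≥ 7] ≤ 3/7 ≈ 0.429.


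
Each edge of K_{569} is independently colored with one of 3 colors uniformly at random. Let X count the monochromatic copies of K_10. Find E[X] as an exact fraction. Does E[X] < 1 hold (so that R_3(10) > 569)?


E[X] = C(569, 10) · 3^{1 − 45} = 905357721286137524328 · 3^{−44} = 905357721286137524328/984770902183611232881.
As a reduced fraction: E[X] = 100595302365126391592/109418989131512359209 ≈ 0.9193587.
Is E[X] < 1? YES.
Since E[X] < 1, there exists a 3-coloring of K_{569} with no monochromatic K_10; hence R_3(10) > 569.

E[X] = 100595302365126391592/109418989131512359209 ≈ 0.9193587; E[X] < 1, so R_3(10) > 569.


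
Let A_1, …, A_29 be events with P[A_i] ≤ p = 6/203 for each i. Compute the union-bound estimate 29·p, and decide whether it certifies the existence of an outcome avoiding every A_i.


Union bound: P[∪_{i=1}^{29} A_i] ≤ Σ_i P[A_i] ≤ 29·p = 29·(6/203) = 6/7.
Numerically: 6/7 ≈ 0.857.
Is 6/7 < 1? YES.
Since P[∪ A_i] ≤ 6/7 < 1, the complement has P[∩ A_i^c] ≥ 1 − 6/7 = 1/7 > 0, so some outcome avoids every A_i.

29·p = 6/7 ≈ 0.857; existence CERTIFIED by the union bound.


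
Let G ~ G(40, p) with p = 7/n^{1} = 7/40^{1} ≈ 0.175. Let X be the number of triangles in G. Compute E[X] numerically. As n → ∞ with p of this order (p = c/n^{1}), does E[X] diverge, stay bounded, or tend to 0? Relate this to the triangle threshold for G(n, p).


Number of potential triangles: C(40, 3) = 9880.
Each occurs with probability p³ ≈ (0.175)³ ≈ 5.359375e-03.
By linearity: E[X] = C(40, 3)·p³ ≈ 9880 · 5.359375e-03 ≈ 52.9506.
Here α = 1, so p = 7/n is exactly at the triangle threshold p ~ 1/n. Asymptotically E[X] → c³/6 = 7³/6 = 343/6 ≈ 57.1667, a bounded constant. In this regime the triangle count is asymptotically Poisson(c³/6).

E[X] ≈ 52.9506; in regime p = Θ(1/n^{1}) E[X] stays bounded (at the triangle threshold p ~ 1/n).


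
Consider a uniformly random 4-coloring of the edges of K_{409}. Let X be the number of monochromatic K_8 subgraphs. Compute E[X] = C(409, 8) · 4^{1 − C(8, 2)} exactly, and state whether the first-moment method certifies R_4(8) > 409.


E[X] = C(409, 8) · 4^{1 − 28} = 18128041135797879 · 4^{−27} = 18128041135797879/18014398509481984.
As a reduced fraction: E[X] = 18128041135797879/18014398509481984 ≈ 1.006308.
Is E[X] < 1? NO.
Since E[X] ≥ 1, the first-moment bound is inconclusive at n = 409; it does NOT by itself certify R_4(8) > 409.

E[X] = 18128041135797879/18014398509481984 ≈ 1.006308; E[X] ≥ 1; first-moment method inconclusive here.


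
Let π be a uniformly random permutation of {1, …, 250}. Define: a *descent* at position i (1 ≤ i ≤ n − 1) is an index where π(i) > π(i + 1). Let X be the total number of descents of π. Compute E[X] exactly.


Write X = Σ X_I over i = 1, …, 249, with X_I the indicator of one descent.
There are 249 indicators.
For each fixed i, the pair (π(i), π(i+1)) is a uniformly random ordered pair of distinct values from {1, …, 250}; by symmetry P[π(i) > π(i+1)] = 1/2.
By linearity: E[X] = 249 · (1/2) = (250 − 1) · (1/2) = 249/2 ≈ 124.50000.

E[X] = 249/2 = 124.50000.


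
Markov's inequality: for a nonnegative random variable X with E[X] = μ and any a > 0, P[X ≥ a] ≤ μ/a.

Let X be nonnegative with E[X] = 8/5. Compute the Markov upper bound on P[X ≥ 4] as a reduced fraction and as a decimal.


μ = E[X] = 8/5, a = 4.
Markov: P[X ≥ 4] ≤ μ/a = (8/5)/4 = 2/5.
Numerically: ≈ 0.4000.
(Since a = 4 > μ = 1.6000, the bound 2/5 is < 1 and informative.)

P[X ≥ 4] ≤ 2/5 ≈ 0.4000.


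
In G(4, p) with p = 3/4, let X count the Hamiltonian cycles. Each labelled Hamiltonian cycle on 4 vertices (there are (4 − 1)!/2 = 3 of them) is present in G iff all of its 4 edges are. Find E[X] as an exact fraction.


K_4 has (4 − 1)!/2 = 3 labelled Hamiltonian cycles.
For each such Hamiltonian cycle H, let X_H = 1 if all 4 edges of H are present in G. Then P[X_H = 1] = p^{4} = (3/4)^{4} = 81/256.
Summing the indicators: E[X] = Σ_H E[X_H] = 3 · p^{4} = 3 · 81/256 = 243/256.
Numerically: E[X] ≈ 0.94922.

E[X] = 3 · (3/4)^{4} = 243/256 ≈ 0.94922.


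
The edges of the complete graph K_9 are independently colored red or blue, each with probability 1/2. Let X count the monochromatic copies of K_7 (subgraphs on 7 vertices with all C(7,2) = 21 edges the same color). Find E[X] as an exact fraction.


Let X = Σ_S X_S over the C(9, 7) = 36 subsets S of size 7, where X_S = 1 if the K_7 on S is monochromatic.
For a fixed S, the K_7 on S has C(7, 2) = 21 edges. P[all 21 edges red] = (1/2)^21, and likewise for blue, so P[monochromatic] = 2·(1/2)^21 = 2^{1 − 21} = 1/1048576.
By linearity: E[X] = C(9, 7) · 2^{1 − 21} = 36 · 1/1048576 = 9/262144.
Numerically: E[X] ≈ 0.0000.

E[X] = C(9,7)·2^(1−C(7,2)) = 9/262144 ≈ 0.0000.


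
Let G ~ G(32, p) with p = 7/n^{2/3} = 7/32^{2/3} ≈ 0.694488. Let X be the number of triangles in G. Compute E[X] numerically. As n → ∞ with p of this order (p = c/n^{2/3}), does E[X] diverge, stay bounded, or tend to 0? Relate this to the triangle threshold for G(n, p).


Number of potential triangles: C(32, 3) = 4960.
Each occurs with probability p³ ≈ (0.694488)³ ≈ 3.34960938e-01.
By linearity: E[X] = C(32, 3)·p³ ≈ 4960 · 3.34960938e-01 ≈ 1661.406250.
Since α = 2/3 < 1, p = c/n^{2/3} ≫ 1/n is above the triangle threshold p ~ 1/n. Asymptotically E[X] ~ (c³/6)·n^{3(1−α)} = (7³/6)·n^{1} → ∞; triangles are abundant w.h.p.

E[X] ≈ 1661.406250; in regime p = Θ(1/n^{2/3}) E[X] diverges (above the triangle threshold p ~ 1/n).


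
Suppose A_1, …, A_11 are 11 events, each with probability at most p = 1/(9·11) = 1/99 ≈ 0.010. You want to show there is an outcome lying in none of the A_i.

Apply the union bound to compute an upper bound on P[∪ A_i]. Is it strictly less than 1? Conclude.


Union bound: P[∪_{i=1}^{11} A_i] ≤ Σ_i P[A_i] ≤ 11·p = 11·(1/99) = 1/9.
Numerically: 1/9 ≈ 0.111.
Is 1/9 < 1? YES.
Since P[∪ A_i] ≤ 1/9 < 1, the complement has P[∩ A_i^c] ≥ 1 − 1/9 = 8/9 > 0, so some outcome avoids every A_i.

11·p = 1/9 ≈ 0.111; existence CERTIFIED by the union bound.


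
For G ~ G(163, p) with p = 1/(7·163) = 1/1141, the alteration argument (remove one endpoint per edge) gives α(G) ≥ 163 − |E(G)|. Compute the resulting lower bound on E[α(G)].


E[|E(G)|] = C(163, 2)·p = 13203 · (1/1141) = 81/7.
E[α(G)] ≥ n − E[|E(G)|] = 163 − 81/7 = 1060/7.
Numerically: ≈ 151.428571.
(This is only a lower bound; the true E[α(G)] may be larger.)

E[α(G)] ≥ 1060/7 ≈ 151.428571.


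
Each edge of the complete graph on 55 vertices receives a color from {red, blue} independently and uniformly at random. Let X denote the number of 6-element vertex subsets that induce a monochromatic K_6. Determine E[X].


Let X = Σ_S X_S over the C(55, 6) = 28989675 subsets S of size 6, where X_S = 1 if the K_6 on S is monochromatic.
For a fixed S, the K_6 on S has C(6, 2) = 15 edges. P[all 15 edges red] = (1/2)^15, and likewise for blue, so P[monochromatic] = 2·(1/2)^15 = 2^{1 − 15} = 1/16384.
By linearity of expectation: E[X] = C(55, 6) · 2^{1 − 15} = 28989675 · 1/16384 = 28989675/16384.
Numerically: E[X] ≈ 1769.38934.

E[X] = C(55,6)·2^(1−C(6,2)) = 28989675/16384 ≈ 1769.38934.


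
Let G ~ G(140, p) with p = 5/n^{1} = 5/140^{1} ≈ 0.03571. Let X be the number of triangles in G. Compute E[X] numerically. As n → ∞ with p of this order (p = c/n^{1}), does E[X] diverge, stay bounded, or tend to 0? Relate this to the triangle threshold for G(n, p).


Number of potential triangles: C(140, 3) = 447580.
Each occurs with probability p³ ≈ (0.03571)³ ≈ 4.555394e-05.
By linearity: E[X] = C(140, 3)·p³ ≈ 447580 · 4.555394e-05 ≈ 20.3890.
Here α = 1, so p = 5/n is exactly at the triangle threshold p ~ 1/n. Asymptotically E[X] → c³/6 = 5³/6 = 125/6 ≈ 20.8333, a bounded constant. In this regime the triangle count is asymptotically Poisson(c³/6).

E[X] ≈ 20.3890; in regime p = Θ(1/n^{1}) E[X] stays bounded (at the triangle threshold p ~ 1/n).


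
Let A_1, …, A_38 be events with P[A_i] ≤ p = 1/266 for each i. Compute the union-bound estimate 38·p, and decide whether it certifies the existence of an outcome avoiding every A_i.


Union bound: P[∪_{i=1}^{38} A_i] ≤ Σ_i P[A_i] ≤ 38·p = 38·(1/266) = 1/7.
Numerically: 1/7 ≈ 0.142857.
Is 1/7 < 1? YES.
Since P[∪ A_i] ≤ 1/7 < 1, the complement has P[∩ A_i^c] ≥ 1 − 1/7 = 6/7 > 0, so some outcome avoids every A_i.

38·p = 1/7 ≈ 0.142857; existence CERTIFIED by the union bound.


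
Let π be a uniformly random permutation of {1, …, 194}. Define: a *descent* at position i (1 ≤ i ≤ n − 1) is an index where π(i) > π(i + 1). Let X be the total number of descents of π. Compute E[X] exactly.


Write X = Σ X_I over i = 1, …, 193, with X_I the indicator of one descent.
There are 193 indicators.
For each fixed i, the pair (π(i), π(i+1)) is a uniformly random ordered pair of distinct values from {1, …, 194}; by symmetry P[π(i) > π(i+1)] = 1/2.
By linearity: E[X] = 193 · (1/2) = (194 − 1) · (1/2) = 193/2 ≈ 96.50000.

E[X] = 193/2 = 96.50000.


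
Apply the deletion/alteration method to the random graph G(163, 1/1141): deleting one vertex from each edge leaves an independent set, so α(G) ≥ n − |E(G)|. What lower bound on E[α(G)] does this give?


E[|E(G)|] = C(163, 2)·p = 13203 · (1/1141) = 81/7.
E[α(G)] ≥ n − E[|E(G)|] = 163 − 81/7 = 1060/7.
Numerically: ≈ 151.4286.
(This is only a lower bound; the true E[α(G)] may be larger.)

E[α(G)] ≥ 1060/7 ≈ 151.4286.


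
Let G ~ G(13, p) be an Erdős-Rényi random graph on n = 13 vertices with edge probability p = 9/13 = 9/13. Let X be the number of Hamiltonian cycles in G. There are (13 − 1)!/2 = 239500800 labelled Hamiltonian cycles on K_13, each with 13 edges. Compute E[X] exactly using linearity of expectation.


K_13 has (13 − 1)!/2 = 239500800 labelled Hamiltonian cycles.
For each such Hamiltonian cycle H, let X_H = 1 if all 13 edges of H are present in G. Then P[X_H = 1] = p^{13} = (9/13)^{13} = 2541865828329/302875106592253.
By linearity: E[X] = Σ_H E[X_H] = 239500800 · p^{13} = 239500800 · 2541865828329/302875106592253 = 608778899377458163200/302875106592253.
Numerically: E[X] ≈ 2.01e+06.

E[X] = 239500800 · (9/13)^{13} = 608778899377458163200/302875106592253 ≈ 2.01e+06.


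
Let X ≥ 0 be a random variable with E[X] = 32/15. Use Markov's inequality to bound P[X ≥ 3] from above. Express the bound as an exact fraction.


μ = E[X] = 32/15, a = 3.
Markov: P[X ≥ 3] ≤ μ/a = (32/15)/3 = 32/45.
Numerically: ≈ 0.711.
(Since a = 3 > μ = 2.133, the bound 32/45 is < 1 and informative.)

P[X ≥ 3] ≤ 32/45 ≈ 0.711.


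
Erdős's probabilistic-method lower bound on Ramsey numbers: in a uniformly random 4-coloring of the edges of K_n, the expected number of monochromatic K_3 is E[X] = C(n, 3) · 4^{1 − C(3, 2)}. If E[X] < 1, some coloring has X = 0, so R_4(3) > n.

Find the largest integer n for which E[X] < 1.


We need C(n, 3) · 4^{1 − 3} < 1, i.e. C(n, 3) < 4^{3 − 1} = 16.
Check values of n near the boundary:
  n = 3: C(3, 3) = 1; 1 < 16? YES
  n = 4: C(4, 3) = 4; 4 < 16? YES
  n = 5: C(5, 3) = 10; 10 < 16? YES
  n = 6: C(6, 3) = 20; 20 < 16? NO
  n = 7: C(7, 3) = 35; 35 < 16? NO
  n = 8: C(8, 3) = 56; 56 < 16? NO
The largest n with C(n, 3) < 16 is n = 5 (where E[X] = 5/8 ≈ 0.6250). Hence R_4(3) > 5, i.e. R_4(3) ≥ 6.

Largest n = 5; hence R_4(3) > 5.


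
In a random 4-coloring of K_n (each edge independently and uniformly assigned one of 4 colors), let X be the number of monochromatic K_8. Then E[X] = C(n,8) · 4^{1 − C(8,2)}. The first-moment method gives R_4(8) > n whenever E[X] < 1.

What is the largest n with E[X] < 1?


We need C(n, 8) · 4^{1 − 28} < 1, i.e. C(n, 8) < 4^{28 − 1} = 18014398509481984.
Check values of n near the boundary:
  n = 402: C(402, 8) = 15770615726749950; 15770615726749950 < 18014398509481984? YES
  n = 403: C(403, 8) = 16090020602228430; 16090020602228430 < 18014398509481984? YES
  n = 404: C(404, 8) = 16415071523485570; 16415071523485570 < 18014398509481984? YES
  n = 405: C(405, 8) = 16745853821188050; 16745853821188050 < 18014398509481984? YES
  n = 406: C(406, 8) = 17082453897995850; 17082453897995850 < 18014398509481984? YES
  n = 407: C(407, 8) = 17424959239309050; 17424959239309050 < 18014398509481984? YES
  n = 408: C(408, 8) = 17773458424095231; 17773458424095231 < 18014398509481984? YES
  n = 409: C(409, 8) = 18128041135797879; 18128041135797879 < 18014398509481984? NO
The largest n with C(n, 8) < 18014398509481984 is n = 408 (where E[X] = 17773458424095231/18014398509481984 ≈ 0.98663). Hence R_4(8) > 408, i.e. R_4(8) ≥ 409.

Largest n = 408; hence R_4(8) > 408.


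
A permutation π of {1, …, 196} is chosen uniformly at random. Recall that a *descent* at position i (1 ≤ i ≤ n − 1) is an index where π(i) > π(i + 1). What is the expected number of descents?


Write X = Σ X_I over i = 1, …, 195, with X_I the indicator of one descent.
There are 195 indicators.
For each fixed i, the pair (π(i), π(i+1)) is a uniformly random ordered pair of distinct values from {1, …, 196}; by symmetry P[π(i) > π(i+1)] = 1/2.
By linearity: E[X] = 195 · (1/2) = (196 − 1) · (1/2) = 195/2 ≈ 97.500.

E[X] = 195/2 = 97.500.


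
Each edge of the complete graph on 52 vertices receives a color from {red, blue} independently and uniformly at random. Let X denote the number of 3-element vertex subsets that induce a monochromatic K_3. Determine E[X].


Let X = Σ_S X_S over the C(52, 3) = 22100 subsets S of size 3, where X_S = 1 if the K_3 on S is monochromatic.
For a fixed S, the K_3 on S has C(3, 2) = 3 edges. P[all 3 edges red] = (1/2)^3, and likewise for blue, so P[monochromatic] = 2·(1/2)^3 = 2^{1 − 3} = 1/4.
By linearity of expectation: E[X] = C(52, 3) · 2^{1 − 3} = 22100 · 1/4 = 5525.
Numerically: E[X] ≈ 5525.000000.

E[X] = C(52,3)·2^(1−C(3,2)) = 5525 ≈ 5525.000000.


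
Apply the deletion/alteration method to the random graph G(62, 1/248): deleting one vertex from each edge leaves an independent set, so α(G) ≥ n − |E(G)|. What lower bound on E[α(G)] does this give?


E[|E(G)|] = C(62, 2)·p = 1891 · (1/248) = 61/8.
E[α(G)] ≥ n − E[|E(G)|] = 62 − 61/8 = 435/8.
Numerically: ≈ 54.37500.
(This is only a lower bound; the true E[α(G)] may be larger.)

E[α(G)] ≥ 435/8 ≈ 54.37500.


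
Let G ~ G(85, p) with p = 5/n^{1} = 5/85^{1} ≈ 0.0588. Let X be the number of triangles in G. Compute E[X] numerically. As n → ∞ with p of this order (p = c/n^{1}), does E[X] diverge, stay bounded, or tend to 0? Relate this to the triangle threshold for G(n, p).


Number of potential triangles: C(85, 3) = 98770.
Each occurs with probability p³ ≈ (0.0588)³ ≈ 2.03542e-04.
By linearity: E[X] = C(85, 3)·p³ ≈ 98770 · 2.03542e-04 ≈ 20.104.
Here α = 1, so p = 5/n is exactly at the triangle threshold p ~ 1/n. Asymptotically E[X] → c³/6 = 5³/6 = 125/6 ≈ 20.833, a bounded constant. In this regime the triangle count is asymptotically Poisson(c³/6).

E[X] ≈ 20.104; in regime p = Θ(1/n^{1}) E[X] stays bounded (at the triangle threshold p ~ 1/n).


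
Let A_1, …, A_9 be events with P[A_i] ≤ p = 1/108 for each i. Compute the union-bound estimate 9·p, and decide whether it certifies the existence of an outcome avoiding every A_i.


Union bound: P[∪_{i=1}^{9} A_i] ≤ Σ_i P[A_i] ≤ 9·p = 9·(1/108) = 1/12.
Numerically: 1/12 ≈ 0.083.
Is 1/12 < 1? YES.
Since P[∪ A_i] ≤ 1/12 < 1, the complement has P[∩ A_i^c] ≥ 1 − 1/12 = 11/12 > 0, so some outcome avoids every A_i.

9·p = 1/12 ≈ 0.083; existence CERTIFIED by the union bound.


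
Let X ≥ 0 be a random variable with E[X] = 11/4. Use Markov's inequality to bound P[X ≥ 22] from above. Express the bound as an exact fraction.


μ = E[X] = 11/4, a = 22.
Markov: P[X ≥ 22] ≤ μ/a = (11/4)/22 = 1/8.
Numerically: ≈ 0.125.
(Since a = 22 > μ = 2.750, the bound 1/8 is < 1 and informative.)

P[X ≥ 22] ≤ 1/8 ≈ 0.125.


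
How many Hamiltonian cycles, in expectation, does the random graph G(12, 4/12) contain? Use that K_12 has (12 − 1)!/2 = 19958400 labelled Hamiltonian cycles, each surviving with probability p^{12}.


K_12 has (12 − 1)!/2 = 19958400 labelled Hamiltonian cycles.
For each such Hamiltonian cycle H, let X_H = 1 if all 12 edges of H are present in G. Then P[X_H = 1] = p^{12} = (1/3)^{12} = 1/531441.
By linearity of expectation: E[X] = Σ_H E[X_H] = 19958400 · p^{12} = 19958400 · 1/531441 = 246400/6561.
Numerically: E[X] ≈ 37.555.

E[X] = 19958400 · (1/3)^{12} = 246400/6561 ≈ 37.555.


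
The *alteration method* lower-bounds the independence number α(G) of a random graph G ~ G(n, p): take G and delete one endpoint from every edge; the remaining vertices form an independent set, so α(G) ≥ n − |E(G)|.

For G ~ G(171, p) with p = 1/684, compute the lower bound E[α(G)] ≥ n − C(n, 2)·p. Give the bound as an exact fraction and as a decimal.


E[|E(G)|] = C(171, 2)·p = 14535 · (1/684) = 85/4.
E[α(G)] ≥ n − E[|E(G)|] = 171 − 85/4 = 599/4.
Numerically: ≈ 149.750.
(This is only a lower bound; the true E[α(G)] may be larger.)

E[α(G)] ≥ 599/4 ≈ 149.750.


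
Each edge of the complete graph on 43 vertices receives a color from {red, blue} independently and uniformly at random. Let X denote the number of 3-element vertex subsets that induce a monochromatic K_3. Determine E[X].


Let X = Σ_S X_S over the C(43, 3) = 12341 subsets S of size 3, where X_S = 1 if the K_3 on S is monochromatic.
For a fixed S, the K_3 on S has C(3, 2) = 3 edges. P[all 3 edges red] = (1/2)^3, and likewise for blue, so P[monochromatic] = 2·(1/2)^3 = 2^{1 − 3} = 1/4.
By linearity of expectation: E[X] = C(43, 3) · 2^{1 − 3} = 12341 · 1/4 = 12341/4.
Numerically: E[X] ≈ 3085.250000.

E[X] = C(43,3)·2^(1−C(3,2)) = 12341/4 ≈ 3085.250000.


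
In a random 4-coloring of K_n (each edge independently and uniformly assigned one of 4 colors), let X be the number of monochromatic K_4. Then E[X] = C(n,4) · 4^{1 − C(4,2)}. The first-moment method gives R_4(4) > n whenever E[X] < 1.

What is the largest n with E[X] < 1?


We need C(n, 4) · 4^{1 − 6} < 1, i.e. C(n, 4) < 4^{6 − 1} = 1024.
Check values of n near the boundary:
  n = 12: C(12, 4) = 495; 495 < 1024? YES
  n = 13: C(13, 4) = 715; 715 < 1024? YES
  n = 14: C(14, 4) = 1001; 1001 < 1024? YES
  n = 15: C(15, 4) = 1365; 1365 < 1024? NO
  n = 16: C(16, 4) = 1820; 1820 < 1024? NO
  n = 17: C(17, 4) = 2380; 2380 < 1024? NO
The largest n with C(n, 4) < 1024 is n = 14 (where E[X] = 1001/1024 ≈ 0.97754). Hence R_4(4) > 14, i.e. R_4(4) ≥ 15.

Largest n = 14; hence R_4(4) > 14.


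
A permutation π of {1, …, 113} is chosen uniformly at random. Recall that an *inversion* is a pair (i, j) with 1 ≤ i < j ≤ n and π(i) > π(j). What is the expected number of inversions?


Write X = Σ X_I over the C(113, 2) = 6328 pairs i < j, with X_I the indicator of one inversion.
There are 6328 indicators.
For each fixed pair i < j, the values π(i) and π(j) are two distinct elements of {1, …, 113} in uniformly random order; by symmetry P[π(i) > π(j)] = 1/2.
By linearity: E[X] = 6328 · (1/2) = C(113, 2) · (1/2) = 6328/2 = 3164 ≈ 3164.00000.

E[X] = 3164 = 3164.00000.


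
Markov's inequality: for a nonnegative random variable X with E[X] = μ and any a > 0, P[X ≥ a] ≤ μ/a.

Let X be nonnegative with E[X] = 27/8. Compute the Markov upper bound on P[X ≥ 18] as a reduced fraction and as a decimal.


μ = E[X] = 27/8, a = 18.
Markov: P[X ≥ 18] ≤ μ/a = (27/8)/18 = 3/16.
Numerically: ≈ 0.188.
(Since a = 18 > μ = 3.375, the bound 3/16 is < 1 and informative.)

P[X ≥ 18] ≤ 3/16 ≈ 0.188.


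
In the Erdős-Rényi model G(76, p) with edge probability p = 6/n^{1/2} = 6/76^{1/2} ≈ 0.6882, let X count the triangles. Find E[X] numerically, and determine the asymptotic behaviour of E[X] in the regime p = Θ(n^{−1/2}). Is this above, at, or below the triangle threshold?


Number of potential triangles: C(76, 3) = 70300.
Each occurs with probability p³ ≈ (0.6882)³ ≈ 3.260118e-01.
By linearity: E[X] = C(76, 3)·p³ ≈ 70300 · 3.260118e-01 ≈ 22918.6318.
Since α = 1/2 < 1, p = c/n^{1/2} ≫ 1/n is above the triangle threshold p ~ 1/n. Asymptotically E[X] ~ (c³/6)·n^{3(1−α)} = (6³/6)·n^{1.5} → ∞; triangles are abundant w.h.p.

E[X] ≈ 22918.6318; in regime p = Θ(1/n^{1/2}) E[X] diverges (above the triangle threshold p ~ 1/n).
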